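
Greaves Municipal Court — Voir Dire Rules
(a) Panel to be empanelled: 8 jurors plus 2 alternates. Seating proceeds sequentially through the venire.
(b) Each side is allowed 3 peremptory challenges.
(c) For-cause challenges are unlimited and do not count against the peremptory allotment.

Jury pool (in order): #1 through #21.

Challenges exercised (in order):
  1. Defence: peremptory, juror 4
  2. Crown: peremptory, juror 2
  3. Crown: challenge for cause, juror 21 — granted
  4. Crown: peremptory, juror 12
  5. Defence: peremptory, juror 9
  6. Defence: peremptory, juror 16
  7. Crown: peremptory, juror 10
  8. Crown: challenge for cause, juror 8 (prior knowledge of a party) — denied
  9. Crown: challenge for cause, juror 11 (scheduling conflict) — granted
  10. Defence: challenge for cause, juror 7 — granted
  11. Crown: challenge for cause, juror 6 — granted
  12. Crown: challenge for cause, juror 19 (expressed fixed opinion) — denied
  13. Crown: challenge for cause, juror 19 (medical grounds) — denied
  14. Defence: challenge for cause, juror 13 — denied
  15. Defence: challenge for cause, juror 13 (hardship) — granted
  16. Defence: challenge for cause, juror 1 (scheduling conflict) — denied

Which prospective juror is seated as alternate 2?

20

Removed: #2, #4, #6, #7, #9, #10, #11, #12, #13, #16, #21. (#1, #8, #19 stay — for-cause denied.)
Seating in order: seats 1–8 → #1, #3, #5, #8, #14, #15, #17, #18; alternates → #19, #20.
So alternate 2 is #20.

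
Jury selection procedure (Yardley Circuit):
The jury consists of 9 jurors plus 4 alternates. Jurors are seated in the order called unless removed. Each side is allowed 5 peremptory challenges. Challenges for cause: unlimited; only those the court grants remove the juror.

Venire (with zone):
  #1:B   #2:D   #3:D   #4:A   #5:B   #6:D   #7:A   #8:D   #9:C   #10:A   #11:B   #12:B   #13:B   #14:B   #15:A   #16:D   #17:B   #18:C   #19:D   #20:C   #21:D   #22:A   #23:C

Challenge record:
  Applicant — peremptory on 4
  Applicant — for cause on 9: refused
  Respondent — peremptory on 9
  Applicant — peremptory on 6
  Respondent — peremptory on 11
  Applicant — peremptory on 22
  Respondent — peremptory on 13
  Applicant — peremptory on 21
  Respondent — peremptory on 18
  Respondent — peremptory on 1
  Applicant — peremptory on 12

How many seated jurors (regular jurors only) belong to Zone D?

Removed: #1, #4, #6, #9, #11, #12, #13, #18, #21, #22.
Seated jurors 1–9: #2, #3, #5, #7, #8, #10, #14, #15, #16 (alternates #17, #19, #20, #23 not counted).
Of those, in Zone D: #2, #3, #8, #16 → 4.

4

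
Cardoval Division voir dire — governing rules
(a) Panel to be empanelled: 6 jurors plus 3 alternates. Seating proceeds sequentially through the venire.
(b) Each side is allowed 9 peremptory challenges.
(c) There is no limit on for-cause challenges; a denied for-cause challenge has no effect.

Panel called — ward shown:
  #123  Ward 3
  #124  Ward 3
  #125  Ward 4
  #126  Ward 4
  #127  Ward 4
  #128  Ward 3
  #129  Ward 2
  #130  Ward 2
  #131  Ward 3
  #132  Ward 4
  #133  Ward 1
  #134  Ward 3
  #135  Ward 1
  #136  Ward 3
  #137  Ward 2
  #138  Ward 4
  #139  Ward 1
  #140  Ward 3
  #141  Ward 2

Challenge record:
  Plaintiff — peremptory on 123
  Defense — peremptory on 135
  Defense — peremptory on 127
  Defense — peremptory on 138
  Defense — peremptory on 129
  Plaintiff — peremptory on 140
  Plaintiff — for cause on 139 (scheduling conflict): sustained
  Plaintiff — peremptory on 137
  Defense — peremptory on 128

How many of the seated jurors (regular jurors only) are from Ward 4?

Removed: #123, #127, #128, #129, #135, #137, #138, #139, #140.
Seated jurors 1–6: #124, #125, #126, #130, #131, #132 (alternates #133, #134, #136 not counted).
Of those, in Ward 4: #125, #126, #132 → 3.

3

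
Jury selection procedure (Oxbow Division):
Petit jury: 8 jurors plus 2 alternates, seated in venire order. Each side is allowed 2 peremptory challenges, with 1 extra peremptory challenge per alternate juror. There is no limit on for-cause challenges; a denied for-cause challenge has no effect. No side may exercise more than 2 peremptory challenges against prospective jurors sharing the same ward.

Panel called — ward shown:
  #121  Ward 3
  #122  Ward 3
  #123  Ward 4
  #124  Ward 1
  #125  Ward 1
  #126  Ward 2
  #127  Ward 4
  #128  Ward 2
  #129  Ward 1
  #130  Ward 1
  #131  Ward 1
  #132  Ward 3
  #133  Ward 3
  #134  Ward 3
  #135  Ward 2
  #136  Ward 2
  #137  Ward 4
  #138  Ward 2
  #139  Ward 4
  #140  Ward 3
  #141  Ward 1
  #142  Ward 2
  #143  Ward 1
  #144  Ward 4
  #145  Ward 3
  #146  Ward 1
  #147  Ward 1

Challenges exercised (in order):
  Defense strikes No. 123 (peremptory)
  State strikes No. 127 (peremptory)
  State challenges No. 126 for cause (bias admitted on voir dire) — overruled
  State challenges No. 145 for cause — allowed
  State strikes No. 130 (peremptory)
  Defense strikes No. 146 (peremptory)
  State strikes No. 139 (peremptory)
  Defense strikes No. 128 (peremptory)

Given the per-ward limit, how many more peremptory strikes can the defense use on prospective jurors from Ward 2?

1

Defense peremptories so far: #123, #146, #128 — 3 of 4 used, 1 left overall.
Against Ward 2: #128 — 1 used; per-ward cap 2 leaves 1.
Binding limit: min(1, 1) = 1.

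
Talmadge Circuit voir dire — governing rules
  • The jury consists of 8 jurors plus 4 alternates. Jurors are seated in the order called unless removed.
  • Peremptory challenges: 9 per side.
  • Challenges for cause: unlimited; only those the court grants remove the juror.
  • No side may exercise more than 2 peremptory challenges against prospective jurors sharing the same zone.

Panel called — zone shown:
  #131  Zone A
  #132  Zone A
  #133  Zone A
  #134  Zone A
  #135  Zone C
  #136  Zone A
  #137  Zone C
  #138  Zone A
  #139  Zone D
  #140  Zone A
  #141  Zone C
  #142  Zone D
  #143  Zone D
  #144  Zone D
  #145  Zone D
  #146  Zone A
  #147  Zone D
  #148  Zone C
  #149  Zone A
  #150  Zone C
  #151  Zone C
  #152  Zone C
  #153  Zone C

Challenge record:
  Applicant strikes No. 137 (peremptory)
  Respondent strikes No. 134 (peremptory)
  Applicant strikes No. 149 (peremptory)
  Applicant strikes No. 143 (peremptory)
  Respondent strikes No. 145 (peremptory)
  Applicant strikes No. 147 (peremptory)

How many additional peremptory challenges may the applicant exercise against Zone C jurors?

1

Applicant peremptories so far: #137, #149, #143, #147 — 4 of 9 used, 5 left overall.
Against Zone C: #137 — 1 used; per-zone cap 2 leaves 1.
Binding limit: min(5, 1) = 1.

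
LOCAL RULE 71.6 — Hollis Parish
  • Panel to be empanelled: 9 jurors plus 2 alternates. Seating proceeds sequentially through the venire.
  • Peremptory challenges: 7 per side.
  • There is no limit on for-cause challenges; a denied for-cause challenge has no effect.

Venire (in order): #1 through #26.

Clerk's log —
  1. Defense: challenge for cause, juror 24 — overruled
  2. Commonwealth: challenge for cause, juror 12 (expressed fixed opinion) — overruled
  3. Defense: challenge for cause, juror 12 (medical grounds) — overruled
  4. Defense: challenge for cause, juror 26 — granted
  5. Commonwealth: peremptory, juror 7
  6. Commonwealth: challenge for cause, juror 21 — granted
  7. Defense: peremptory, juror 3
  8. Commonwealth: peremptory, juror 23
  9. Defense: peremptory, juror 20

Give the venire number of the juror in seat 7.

Removed: #3, #7, #20, #21, #23, #26. (#12, #24 stay — for-cause denied.)
Seating in order: seats 1–9 → #1, #2, #4, #5, #6, #8, #9, #10, #11; alternates → #12, #13.
So seat 7 is #9.

9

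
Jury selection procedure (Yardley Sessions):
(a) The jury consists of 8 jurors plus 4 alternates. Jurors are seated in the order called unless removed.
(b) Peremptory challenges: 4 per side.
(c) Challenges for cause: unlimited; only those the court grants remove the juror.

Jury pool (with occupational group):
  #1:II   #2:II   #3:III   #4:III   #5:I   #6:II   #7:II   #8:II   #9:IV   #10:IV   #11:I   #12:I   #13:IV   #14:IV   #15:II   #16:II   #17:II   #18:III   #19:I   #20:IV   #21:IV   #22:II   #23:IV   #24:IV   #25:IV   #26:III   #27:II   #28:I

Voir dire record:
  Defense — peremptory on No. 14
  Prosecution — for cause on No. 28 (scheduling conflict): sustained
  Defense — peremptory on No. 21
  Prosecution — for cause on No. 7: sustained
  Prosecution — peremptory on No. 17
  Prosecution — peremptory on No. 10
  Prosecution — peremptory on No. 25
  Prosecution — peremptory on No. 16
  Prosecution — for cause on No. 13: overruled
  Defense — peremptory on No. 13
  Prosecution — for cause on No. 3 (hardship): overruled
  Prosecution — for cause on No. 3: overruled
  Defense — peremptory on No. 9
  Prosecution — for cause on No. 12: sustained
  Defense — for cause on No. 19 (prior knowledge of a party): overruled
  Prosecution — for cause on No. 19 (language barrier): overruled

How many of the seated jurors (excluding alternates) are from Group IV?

Removed: #7, #9, #10, #12, #13, #14, #16, #17, #21, #25, #28.
Seated jurors 1–8: #1, #2, #3, #4, #5, #6, #8, #11 (alternates #15, #18, #19, #20 not counted).
None of those are in Group IV → 0.

0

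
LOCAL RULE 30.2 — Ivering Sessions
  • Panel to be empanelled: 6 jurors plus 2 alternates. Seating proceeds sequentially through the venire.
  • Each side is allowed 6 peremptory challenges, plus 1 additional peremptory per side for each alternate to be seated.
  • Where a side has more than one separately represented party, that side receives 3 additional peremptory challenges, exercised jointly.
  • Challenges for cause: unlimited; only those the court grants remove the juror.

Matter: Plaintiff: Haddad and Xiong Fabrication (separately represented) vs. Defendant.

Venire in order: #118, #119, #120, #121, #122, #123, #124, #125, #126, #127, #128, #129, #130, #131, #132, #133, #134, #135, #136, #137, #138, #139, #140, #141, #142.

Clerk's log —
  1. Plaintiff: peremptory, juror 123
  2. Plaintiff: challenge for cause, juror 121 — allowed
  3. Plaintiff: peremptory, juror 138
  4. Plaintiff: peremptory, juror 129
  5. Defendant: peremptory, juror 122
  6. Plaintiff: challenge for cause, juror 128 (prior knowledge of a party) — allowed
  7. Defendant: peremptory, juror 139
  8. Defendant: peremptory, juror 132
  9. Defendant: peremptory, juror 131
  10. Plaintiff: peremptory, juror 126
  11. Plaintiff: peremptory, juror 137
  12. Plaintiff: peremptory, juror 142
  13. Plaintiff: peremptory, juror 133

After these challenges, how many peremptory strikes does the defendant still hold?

Defendant allotment: 6 base + 1 × 2 alternates = 8.
Defendant peremptories used: #122, #139, #132, #131 — 4.
Remaining: 8 − 4 = 4.

4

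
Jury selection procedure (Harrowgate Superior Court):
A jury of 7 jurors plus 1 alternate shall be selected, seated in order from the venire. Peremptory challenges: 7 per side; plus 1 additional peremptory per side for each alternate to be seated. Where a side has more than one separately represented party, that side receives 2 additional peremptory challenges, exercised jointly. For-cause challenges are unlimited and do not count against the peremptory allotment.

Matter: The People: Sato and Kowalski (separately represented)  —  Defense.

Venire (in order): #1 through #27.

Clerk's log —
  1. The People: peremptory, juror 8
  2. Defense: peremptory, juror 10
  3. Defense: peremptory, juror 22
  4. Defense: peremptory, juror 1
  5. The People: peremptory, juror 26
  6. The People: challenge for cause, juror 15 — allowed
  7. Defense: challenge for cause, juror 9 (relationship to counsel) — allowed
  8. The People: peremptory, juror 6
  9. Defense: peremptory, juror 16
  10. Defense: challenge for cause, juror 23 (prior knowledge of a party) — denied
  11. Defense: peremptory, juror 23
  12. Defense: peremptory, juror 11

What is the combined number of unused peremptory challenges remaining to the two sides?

9

The People allotment: 7 base + 1 × 1 alternate + 2 multi-party = 10. Defense allotment: 7 base + 1 × 1 alternate = 8.
The People peremptories used: #8, #26, #6 — 3 (the for-cause on #15 doesn't count).
Defense peremptories used: #10, #22, #1, #16, #23, #11 — 6 (for-cause on #9, #23 don't count).
Remaining: (10 − 3) + (8 − 6) = 9.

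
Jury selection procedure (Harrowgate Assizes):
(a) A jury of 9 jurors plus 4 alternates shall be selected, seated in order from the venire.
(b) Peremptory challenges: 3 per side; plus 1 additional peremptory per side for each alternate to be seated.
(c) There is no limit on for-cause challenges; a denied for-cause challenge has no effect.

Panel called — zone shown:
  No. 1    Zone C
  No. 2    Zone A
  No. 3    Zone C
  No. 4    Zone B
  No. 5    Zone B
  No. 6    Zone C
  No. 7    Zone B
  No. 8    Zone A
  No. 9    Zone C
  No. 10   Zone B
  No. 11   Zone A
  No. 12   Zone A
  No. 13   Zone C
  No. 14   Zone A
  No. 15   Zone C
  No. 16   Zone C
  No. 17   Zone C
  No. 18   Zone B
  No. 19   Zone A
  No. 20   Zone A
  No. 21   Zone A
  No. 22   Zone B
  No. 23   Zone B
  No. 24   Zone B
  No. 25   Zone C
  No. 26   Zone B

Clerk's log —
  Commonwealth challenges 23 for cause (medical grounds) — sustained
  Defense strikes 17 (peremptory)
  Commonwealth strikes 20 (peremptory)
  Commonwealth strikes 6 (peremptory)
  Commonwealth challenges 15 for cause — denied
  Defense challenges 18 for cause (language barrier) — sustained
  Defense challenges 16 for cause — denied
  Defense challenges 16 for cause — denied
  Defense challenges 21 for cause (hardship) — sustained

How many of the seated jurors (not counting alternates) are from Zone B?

Removed: #6, #17, #18, #20, #21, #23.
Seated jurors 1–9: #1, #2, #3, #4, #5, #7, #8, #9, #10 (alternates #11, #12, #13, #14 not counted).
Of those, in Zone B: #4, #5, #7, #10 → 4.

4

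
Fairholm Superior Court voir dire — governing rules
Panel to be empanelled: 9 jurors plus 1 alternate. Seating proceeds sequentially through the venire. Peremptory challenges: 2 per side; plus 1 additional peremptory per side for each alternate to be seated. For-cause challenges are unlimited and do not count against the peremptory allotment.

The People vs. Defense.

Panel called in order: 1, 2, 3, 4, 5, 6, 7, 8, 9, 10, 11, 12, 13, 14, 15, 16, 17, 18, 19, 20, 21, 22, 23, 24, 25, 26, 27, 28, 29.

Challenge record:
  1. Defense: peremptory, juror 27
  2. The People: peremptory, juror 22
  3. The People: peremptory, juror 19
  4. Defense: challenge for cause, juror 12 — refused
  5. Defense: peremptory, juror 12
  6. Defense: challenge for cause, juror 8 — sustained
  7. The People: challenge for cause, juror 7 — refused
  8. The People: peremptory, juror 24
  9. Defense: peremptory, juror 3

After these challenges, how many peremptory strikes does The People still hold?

The People allotment: 2 base + 1 × 1 alternate = 3.
The People peremptories used: #22, #19, #24 — 3 (the for-cause on #7 doesn't count).
Remaining: 3 − 3 = 0.

0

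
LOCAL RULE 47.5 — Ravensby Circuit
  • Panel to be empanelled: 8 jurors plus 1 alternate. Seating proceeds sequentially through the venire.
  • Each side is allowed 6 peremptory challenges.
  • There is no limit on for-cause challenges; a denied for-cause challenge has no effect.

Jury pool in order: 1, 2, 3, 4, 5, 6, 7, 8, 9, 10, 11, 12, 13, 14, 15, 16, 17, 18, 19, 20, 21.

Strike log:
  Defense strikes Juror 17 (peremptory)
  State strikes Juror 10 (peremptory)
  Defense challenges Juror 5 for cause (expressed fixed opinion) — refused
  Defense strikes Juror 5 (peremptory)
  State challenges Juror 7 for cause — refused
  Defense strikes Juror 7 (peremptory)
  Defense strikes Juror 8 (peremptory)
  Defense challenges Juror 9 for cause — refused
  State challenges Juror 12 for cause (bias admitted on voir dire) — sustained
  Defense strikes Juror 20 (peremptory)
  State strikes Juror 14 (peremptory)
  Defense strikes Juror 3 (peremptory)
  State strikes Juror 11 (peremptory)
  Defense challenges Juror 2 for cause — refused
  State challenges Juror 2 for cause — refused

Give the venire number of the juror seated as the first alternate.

18

Removed: #3, #5, #7, #8, #10, #11, #12, #14, #17, #20. (#2, #9 stay — for-cause denied.)
Seating in order: seats 1–8 → #1, #2, #4, #6, #9, #13, #15, #16; alternates → #18.
So alternate 1 is #18.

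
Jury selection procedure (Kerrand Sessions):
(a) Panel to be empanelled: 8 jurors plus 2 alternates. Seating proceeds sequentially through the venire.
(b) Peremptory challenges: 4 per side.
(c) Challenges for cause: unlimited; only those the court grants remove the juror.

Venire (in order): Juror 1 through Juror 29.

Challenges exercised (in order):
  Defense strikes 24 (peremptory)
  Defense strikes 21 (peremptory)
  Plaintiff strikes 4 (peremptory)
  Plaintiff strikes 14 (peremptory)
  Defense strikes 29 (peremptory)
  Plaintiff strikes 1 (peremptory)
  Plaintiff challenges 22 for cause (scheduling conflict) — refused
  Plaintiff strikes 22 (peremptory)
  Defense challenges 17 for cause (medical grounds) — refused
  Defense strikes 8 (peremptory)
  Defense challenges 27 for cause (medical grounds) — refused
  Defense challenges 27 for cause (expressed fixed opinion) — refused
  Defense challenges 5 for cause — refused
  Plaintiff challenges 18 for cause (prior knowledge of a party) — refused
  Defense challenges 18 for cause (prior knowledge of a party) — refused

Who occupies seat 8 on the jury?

11

Removed: #1, #4, #8, #14, #21, #22, #24, #29. (#5, #17, #18, #27 stay — for-cause denied.)
Filling seats in venire order through position 8: #2, #3, #5, #6, #7, #9, #10, #11.
So seat 8 is #11.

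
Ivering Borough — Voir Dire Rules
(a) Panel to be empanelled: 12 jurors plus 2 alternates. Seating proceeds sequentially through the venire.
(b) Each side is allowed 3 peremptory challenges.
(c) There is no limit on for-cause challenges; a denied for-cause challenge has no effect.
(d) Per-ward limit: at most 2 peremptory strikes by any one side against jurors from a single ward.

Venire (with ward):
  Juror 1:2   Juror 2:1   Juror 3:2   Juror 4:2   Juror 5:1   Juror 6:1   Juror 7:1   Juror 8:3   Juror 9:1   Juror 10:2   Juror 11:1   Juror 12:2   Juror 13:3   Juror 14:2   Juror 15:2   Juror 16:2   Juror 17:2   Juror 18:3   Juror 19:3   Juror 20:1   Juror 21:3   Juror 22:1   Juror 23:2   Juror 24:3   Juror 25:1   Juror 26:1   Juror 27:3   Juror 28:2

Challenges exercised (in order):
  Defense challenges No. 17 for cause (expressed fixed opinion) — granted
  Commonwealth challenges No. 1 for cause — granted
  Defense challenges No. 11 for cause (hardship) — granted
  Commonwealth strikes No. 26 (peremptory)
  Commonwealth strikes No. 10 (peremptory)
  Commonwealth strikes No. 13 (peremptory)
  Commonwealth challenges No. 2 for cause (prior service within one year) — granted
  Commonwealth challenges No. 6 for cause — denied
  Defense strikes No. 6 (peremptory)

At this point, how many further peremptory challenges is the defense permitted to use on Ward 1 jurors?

Defense peremptories so far: #6 — 1 of 3 used, 2 left overall.
Against Ward 1: #6 — 1 used; per-ward cap 2 leaves 1.
Binding limit: min(2, 1) = 1.

1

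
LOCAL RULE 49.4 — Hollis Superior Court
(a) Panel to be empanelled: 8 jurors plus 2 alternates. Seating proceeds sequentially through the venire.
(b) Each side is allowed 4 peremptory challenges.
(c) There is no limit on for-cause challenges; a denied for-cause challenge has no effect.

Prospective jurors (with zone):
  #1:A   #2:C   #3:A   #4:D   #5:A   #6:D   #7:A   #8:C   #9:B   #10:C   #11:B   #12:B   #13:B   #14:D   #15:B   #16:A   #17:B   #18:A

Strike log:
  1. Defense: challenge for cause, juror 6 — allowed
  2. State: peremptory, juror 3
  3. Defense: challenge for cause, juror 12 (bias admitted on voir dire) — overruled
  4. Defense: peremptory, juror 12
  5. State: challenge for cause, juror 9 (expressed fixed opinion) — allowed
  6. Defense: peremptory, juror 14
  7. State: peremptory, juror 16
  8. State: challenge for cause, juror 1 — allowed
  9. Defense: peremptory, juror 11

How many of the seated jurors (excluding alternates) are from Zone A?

2

Removed: #1, #3, #6, #9, #11, #12, #14, #16.
Seated jurors 1–8: #2, #4, #5, #7, #8, #10, #13, #15 (alternates #17, #18 not counted).
Of those, in Zone A: #5, #7 → 2.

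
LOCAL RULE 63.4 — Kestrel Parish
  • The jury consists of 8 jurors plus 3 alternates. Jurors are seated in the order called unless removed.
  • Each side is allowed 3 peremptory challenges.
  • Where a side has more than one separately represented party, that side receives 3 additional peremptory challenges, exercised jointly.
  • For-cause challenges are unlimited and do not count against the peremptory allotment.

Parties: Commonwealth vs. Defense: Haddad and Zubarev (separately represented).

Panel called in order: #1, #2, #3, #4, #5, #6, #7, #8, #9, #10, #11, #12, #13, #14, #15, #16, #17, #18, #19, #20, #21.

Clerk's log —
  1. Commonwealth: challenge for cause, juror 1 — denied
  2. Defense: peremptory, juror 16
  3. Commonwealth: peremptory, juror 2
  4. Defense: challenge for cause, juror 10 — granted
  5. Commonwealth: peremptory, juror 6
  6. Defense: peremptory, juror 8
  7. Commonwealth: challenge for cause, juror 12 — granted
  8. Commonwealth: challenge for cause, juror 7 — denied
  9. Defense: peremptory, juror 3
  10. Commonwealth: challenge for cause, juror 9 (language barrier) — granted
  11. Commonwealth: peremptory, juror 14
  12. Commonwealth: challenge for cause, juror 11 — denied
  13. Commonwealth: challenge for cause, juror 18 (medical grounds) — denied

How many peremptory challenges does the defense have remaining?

3

Defense allotment: 3 base + 3 multi-party = 6.
Defense peremptories used: #16, #8, #3 — 3 (the for-cause on #10 doesn't count).
Remaining: 6 − 3 = 3.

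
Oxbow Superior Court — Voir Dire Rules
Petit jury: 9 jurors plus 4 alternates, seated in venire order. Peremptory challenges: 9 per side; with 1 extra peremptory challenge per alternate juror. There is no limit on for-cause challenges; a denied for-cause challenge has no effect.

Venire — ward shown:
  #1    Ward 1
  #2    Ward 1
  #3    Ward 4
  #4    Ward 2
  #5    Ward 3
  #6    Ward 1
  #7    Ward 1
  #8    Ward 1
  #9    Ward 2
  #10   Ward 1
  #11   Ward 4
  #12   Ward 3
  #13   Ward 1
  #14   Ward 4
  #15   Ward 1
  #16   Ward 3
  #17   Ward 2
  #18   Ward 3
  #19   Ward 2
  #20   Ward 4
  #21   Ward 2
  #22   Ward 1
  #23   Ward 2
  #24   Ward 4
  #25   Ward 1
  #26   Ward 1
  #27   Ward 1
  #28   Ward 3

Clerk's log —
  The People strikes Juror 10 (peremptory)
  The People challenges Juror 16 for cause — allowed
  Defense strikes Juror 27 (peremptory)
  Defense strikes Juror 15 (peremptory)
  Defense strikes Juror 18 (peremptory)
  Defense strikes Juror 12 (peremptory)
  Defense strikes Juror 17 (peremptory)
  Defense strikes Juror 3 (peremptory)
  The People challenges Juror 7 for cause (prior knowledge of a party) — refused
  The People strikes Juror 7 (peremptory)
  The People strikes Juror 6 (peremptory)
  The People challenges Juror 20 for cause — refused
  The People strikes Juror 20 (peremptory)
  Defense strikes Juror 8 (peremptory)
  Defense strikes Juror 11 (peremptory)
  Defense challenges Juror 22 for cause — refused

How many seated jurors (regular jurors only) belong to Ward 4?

1

Removed: #3, #6, #7, #8, #10, #11, #12, #15, #16, #17, #18, #20, #27.
Seated jurors 1–9: #1, #2, #4, #5, #9, #13, #14, #19, #21 (alternates #22, #23, #24, #25 not counted).
Of those, in Ward 4: #14 → 1.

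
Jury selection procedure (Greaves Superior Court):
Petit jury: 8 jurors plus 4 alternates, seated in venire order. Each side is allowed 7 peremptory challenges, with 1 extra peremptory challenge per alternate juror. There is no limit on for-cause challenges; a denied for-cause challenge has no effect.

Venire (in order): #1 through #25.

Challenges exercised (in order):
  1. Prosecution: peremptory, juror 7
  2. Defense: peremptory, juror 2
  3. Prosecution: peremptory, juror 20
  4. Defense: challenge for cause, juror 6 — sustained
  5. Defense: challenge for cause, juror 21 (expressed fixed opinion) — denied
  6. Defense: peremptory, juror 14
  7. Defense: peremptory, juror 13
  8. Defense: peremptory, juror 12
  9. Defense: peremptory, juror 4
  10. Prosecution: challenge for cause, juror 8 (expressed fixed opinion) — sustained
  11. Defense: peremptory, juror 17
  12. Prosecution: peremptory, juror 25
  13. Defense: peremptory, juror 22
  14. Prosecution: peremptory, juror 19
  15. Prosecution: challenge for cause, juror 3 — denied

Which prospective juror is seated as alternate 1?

Removed: #2, #4, #6, #7, #8, #12, #13, #14, #17, #19, #20, #22, #25. (#3, #21 stay — for-cause denied.)
Seating in order: seats 1–8 → #1, #3, #5, #9, #10, #11, #15, #16; alternates → #18, #21, #23, #24.
So alternate 1 is #18.

18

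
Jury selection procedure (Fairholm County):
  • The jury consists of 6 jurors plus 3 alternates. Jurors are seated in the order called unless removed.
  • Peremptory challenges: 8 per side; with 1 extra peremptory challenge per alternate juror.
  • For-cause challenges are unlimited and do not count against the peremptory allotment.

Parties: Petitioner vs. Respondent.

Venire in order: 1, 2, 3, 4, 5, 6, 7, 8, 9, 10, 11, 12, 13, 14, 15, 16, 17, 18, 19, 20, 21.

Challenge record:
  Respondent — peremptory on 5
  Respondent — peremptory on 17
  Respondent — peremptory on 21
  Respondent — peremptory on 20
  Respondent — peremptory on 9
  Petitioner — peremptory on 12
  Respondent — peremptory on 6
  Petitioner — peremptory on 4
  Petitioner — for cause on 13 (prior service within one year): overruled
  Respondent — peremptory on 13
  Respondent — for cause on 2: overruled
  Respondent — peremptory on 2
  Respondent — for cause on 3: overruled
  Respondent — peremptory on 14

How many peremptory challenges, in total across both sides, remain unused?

Petitioner allotment: 8 base + 1 × 3 alternates = 11. Respondent allotment: 8 base + 1 × 3 alternates = 11.
Petitioner peremptories used: #12, #4 — 2 (the for-cause on #13 doesn't count).
Respondent peremptories used: #5, #17, #21, #20, #9, #6, #13, #2, #14 — 9 (for-cause on #2, #3 don't count).
Remaining: (11 − 2) + (11 − 9) = 11.

11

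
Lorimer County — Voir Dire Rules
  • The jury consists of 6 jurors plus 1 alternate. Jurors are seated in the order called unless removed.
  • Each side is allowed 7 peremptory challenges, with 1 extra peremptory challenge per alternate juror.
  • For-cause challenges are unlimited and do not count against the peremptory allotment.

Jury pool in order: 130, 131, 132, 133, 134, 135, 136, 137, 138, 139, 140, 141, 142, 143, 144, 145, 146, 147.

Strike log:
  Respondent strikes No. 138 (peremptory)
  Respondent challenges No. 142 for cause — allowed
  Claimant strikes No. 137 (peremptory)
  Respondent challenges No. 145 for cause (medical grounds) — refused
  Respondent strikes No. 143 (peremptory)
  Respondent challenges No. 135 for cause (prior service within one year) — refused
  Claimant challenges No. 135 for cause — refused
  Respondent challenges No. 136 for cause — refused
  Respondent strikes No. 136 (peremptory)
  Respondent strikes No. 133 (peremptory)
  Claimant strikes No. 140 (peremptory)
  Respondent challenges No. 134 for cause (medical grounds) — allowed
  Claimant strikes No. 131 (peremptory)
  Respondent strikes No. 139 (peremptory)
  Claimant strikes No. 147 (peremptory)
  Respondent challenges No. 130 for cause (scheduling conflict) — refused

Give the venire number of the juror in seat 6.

145

Removed: #131, #133, #134, #136, #137, #138, #139, #140, #142, #143, #147. (#130, #135, #145 stay — for-cause denied.)
Filling seats in venire order through position 6: #130, #132, #135, #141, #144, #145.
So seat 6 is #145.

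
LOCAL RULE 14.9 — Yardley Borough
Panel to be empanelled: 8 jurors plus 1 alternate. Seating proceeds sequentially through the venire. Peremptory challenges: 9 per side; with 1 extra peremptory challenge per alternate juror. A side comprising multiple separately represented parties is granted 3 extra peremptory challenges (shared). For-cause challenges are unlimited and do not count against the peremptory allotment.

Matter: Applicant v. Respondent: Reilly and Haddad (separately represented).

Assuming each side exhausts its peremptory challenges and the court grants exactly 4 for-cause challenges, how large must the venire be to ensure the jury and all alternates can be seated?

36

Seats to fill: 8 + 1 alternates = 9.
Peremptories — Applicant: 9 + 1×1 = 10; Respondent: 9 + 1×1 + 3 = 13; total 23.
For-cause removals: 4.
Minimum venire: 9 + 23 + 4 = 36.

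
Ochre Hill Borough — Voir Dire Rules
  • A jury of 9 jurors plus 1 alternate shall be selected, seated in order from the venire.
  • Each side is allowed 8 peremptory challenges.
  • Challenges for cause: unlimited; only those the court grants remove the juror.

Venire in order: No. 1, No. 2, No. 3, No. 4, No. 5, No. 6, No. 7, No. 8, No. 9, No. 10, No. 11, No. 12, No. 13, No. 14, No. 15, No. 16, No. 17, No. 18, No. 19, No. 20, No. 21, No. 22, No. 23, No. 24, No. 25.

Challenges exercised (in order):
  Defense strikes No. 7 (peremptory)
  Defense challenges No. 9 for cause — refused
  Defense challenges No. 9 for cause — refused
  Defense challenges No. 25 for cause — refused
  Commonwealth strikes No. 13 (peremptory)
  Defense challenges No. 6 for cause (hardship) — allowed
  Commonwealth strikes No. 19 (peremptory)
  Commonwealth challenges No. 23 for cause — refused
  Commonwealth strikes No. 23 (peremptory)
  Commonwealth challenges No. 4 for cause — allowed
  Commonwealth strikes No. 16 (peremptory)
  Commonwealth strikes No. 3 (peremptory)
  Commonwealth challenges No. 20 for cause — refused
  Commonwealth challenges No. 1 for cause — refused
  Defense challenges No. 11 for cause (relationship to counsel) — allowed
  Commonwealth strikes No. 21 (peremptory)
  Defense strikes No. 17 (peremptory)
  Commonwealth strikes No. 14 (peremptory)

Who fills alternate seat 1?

Removed: #3, #4, #6, #7, #11, #13, #14, #16, #17, #19, #21, #23. (#1, #9, #20, #25 stay — for-cause denied.)
Filling seats in venire order through position 10: #1, #2, #5, #8, #9, #10, #12, #15, #18, #20.
So alternate 1 is #20.

20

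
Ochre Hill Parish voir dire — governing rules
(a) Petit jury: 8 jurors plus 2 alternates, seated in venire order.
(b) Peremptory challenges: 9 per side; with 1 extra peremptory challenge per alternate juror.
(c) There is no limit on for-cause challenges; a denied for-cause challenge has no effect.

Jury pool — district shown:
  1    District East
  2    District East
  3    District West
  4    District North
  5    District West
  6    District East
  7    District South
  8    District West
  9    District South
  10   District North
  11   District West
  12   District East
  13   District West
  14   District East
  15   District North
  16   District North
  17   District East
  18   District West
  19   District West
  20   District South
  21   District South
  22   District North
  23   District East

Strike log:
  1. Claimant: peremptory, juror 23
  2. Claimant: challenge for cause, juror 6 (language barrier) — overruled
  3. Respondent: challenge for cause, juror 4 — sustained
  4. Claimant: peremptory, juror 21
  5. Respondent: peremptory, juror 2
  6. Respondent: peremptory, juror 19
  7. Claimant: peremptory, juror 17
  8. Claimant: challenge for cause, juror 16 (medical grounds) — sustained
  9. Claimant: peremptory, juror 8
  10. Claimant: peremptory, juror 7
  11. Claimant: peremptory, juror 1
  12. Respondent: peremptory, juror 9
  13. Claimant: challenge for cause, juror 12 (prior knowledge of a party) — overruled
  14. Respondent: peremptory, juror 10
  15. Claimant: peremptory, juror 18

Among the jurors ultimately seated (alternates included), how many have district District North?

2

Removed: #1, #2, #4, #7, #8, #9, #10, #16, #17, #18, #19, #21, #23.
Seated (10 incl. alternates): #3, #5, #6, #11, #12, #13, #14, #15, #20, #22.
Of those, in District North: #15, #22 → 2.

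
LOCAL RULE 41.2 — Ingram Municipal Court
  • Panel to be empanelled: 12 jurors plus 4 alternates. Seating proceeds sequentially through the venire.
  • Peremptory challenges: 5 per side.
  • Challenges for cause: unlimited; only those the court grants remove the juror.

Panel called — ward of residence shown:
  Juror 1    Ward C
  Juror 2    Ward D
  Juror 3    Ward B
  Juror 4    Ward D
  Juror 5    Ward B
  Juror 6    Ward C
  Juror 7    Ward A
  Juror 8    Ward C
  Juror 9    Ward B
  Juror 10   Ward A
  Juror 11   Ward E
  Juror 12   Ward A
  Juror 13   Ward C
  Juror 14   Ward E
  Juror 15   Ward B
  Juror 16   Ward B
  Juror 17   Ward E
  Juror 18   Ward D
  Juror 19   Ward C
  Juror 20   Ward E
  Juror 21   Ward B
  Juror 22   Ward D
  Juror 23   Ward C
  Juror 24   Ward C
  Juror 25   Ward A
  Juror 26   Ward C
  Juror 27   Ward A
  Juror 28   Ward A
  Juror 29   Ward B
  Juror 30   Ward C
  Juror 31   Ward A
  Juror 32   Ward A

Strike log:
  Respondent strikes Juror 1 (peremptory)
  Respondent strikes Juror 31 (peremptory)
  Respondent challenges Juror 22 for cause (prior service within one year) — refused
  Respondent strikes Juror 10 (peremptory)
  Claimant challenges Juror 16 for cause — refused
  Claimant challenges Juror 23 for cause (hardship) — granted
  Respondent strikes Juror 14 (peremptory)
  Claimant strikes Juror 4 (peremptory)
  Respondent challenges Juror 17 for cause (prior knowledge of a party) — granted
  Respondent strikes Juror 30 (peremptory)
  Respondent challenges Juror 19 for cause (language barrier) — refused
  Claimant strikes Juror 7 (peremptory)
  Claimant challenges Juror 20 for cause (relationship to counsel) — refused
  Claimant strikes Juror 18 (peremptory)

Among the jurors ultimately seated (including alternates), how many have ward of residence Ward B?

6

Removed: #1, #4, #7, #10, #14, #17, #18, #23, #30, #31.
Seated (16 incl. alternates): #2, #3, #5, #6, #8, #9, #11, #12, #13, #15, #16, #19, #20, #21, #22, #24.
Of those, in Ward B: #3, #5, #9, #15, #16, #21 → 6.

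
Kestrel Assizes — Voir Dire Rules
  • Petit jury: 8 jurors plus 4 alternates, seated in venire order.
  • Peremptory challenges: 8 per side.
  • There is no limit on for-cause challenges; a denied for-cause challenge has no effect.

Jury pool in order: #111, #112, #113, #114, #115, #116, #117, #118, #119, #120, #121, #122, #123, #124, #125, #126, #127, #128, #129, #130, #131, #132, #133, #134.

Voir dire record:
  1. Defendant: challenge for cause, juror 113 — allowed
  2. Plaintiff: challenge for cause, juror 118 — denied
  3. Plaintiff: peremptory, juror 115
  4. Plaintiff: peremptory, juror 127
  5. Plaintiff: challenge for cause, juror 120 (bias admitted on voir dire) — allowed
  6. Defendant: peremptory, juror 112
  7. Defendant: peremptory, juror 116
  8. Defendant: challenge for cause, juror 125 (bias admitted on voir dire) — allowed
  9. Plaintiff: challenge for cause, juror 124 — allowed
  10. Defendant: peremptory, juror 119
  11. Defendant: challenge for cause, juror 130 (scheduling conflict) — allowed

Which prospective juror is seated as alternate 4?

Removed: #112, #113, #115, #116, #119, #120, #124, #125, #127, #130. (#118 stays — for-cause denied.)
Seating in order: seats 1–8 → #111, #114, #117, #118, #121, #122, #123, #126; alternates → #128, #129, #131, #132.
So alternate 4 is #132.

132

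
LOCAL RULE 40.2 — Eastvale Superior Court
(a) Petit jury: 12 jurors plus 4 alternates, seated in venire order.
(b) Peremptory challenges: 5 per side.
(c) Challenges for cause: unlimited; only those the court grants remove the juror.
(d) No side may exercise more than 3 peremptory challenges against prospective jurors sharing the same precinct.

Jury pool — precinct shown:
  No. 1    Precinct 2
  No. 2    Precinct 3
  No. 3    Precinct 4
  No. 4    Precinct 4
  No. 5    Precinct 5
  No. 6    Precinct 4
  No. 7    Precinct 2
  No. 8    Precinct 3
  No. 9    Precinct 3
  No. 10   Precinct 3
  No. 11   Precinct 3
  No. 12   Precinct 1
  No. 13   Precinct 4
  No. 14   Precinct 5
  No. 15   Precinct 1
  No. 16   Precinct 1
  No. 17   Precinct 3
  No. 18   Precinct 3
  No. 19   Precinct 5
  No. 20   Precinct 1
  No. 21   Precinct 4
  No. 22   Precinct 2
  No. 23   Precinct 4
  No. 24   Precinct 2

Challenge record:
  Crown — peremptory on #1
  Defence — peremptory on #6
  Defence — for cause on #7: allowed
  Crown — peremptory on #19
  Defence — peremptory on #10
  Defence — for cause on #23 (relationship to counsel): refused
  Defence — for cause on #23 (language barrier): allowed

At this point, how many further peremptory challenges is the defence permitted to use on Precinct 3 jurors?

2

Defence peremptories so far: #6, #10 — 2 of 5 used, 3 left overall.
Against Precinct 3: #10 — 1 used; per-precinct cap 3 leaves 2.
Binding limit: min(3, 2) = 2.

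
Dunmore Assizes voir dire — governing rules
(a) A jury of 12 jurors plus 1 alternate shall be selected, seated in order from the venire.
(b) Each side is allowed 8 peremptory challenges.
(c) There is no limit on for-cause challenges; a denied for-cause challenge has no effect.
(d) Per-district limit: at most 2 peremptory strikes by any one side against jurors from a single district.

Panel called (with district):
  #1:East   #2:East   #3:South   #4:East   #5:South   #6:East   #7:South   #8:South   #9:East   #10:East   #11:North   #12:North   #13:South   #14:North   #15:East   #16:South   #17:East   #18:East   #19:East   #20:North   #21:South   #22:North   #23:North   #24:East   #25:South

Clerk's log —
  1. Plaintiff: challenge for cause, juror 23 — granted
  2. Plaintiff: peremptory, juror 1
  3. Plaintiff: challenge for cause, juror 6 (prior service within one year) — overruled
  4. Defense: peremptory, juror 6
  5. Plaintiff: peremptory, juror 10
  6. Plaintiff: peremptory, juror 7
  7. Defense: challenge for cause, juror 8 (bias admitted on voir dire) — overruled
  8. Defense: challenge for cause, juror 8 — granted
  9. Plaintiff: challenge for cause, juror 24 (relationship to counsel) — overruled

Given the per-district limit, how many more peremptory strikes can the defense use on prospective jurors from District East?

Defense peremptories so far: #6 — 1 of 8 used, 7 left overall.
Against District East: #6 — 1 used; per-district cap 2 leaves 1.
Binding limit: min(7, 1) = 1.

1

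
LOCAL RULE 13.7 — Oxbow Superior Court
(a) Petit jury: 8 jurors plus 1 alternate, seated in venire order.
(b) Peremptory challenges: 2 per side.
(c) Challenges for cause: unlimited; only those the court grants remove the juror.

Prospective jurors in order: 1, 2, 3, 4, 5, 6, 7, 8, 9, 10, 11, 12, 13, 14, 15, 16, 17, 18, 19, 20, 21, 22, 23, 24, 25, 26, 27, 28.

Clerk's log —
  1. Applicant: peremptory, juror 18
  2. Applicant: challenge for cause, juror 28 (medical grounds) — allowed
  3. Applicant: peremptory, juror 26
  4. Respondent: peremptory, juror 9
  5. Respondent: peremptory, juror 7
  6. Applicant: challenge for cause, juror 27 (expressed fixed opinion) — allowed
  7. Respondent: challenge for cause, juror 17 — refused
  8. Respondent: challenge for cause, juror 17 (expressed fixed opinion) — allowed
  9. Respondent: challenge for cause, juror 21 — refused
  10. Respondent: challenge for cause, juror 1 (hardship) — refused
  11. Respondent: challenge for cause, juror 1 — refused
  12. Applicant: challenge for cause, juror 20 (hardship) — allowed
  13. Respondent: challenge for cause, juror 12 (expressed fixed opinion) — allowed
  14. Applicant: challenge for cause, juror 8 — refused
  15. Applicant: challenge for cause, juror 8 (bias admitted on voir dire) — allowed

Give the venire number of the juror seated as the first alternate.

13

Removed: #7, #8, #9, #12, #17, #18, #20, #26, #27, #28. (#1, #21 stay — for-cause denied.)
Seating in order: seats 1–8 → #1, #2, #3, #4, #5, #6, #10, #11; alternates → #13.
So alternate 1 is #13.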